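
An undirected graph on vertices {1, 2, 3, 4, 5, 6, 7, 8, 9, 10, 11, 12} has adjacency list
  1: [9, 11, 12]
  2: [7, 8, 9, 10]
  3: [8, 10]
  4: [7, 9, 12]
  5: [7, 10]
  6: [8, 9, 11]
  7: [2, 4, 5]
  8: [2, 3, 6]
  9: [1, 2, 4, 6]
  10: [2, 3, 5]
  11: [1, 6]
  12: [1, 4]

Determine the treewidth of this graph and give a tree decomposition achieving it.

Each bag holds 4 vertices, so the decomposition has width 3, which upper-bounds the treewidth. For the lower bound: the 4 vertex sets {3,5,10}, {8}, {2}, {4,6,7,9} are disjoint, each induces a connected subgraph, and every pair is joined by at least one edge of G. Contracting each set to a single vertex therefore yields K_{4} as a minor, and since treewidth is minor-monotone, tw(G) ≥ tw(K_{4}) = 3. The upper and lower bounds meet at 3, so that is the treewidth.

Treewidth 3.
One optimal decomposition is:
Bags: B1 = {3, 5, 8, 10}  B2 = {2, 5, 8, 10}  B3 = {2, 5, 7, 8}  B4 = {2, 6, 7, 8}  B5 = {2, 6, 7, 9}  B6 = {4, 6, 7, 9}  B7 = {4, 6, 9, 11}  B8 = {1, 4, 9, 11}  B9 = {1, 4, 11, 12}
Tree: B1–B2, B2–B3, B3–B4, B4–B5, B5–B6, B6–B7, B7–B8, B8–B9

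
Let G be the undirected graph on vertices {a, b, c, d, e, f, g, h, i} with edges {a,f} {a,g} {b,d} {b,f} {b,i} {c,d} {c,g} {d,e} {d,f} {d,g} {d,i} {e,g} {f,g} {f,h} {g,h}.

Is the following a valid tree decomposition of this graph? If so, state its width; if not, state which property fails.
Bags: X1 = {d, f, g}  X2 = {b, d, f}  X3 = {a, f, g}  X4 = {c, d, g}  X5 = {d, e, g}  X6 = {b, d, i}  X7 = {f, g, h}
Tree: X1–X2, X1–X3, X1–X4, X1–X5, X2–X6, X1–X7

Vertex coverage: the bags together contain {a, b, c, d, e, f, g, h, i}, the full vertex set. Edge coverage: each edge of G has both endpoints in at least one bag. Running intersection: for every vertex, the bags containing it form a connected subtree. All three properties hold, so this is a valid tree decomposition of width max|bag| − 1 = 2, and hence tw(G) ≤ 2.

Yes; width 2.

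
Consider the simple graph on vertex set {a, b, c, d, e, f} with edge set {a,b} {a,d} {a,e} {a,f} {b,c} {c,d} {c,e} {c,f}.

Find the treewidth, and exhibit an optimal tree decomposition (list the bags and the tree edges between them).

Treewidth 2.
One such decomposition:
Bags: B1 = {a, c, f}  B2 = {a, b, c}  B3 = {a, c, d}  B4 = {a, c, e}
Tree: B1–B2, B2–B3, B3–B4

Every bag has size at most 3, so the width is 3 − 1 = 2 and tw(G) ≤ 2. The edges f–c–b–a–f form a cycle, so G is not a tree and its treewidth is at least 2. Combining the bounds, tw(G) = 2.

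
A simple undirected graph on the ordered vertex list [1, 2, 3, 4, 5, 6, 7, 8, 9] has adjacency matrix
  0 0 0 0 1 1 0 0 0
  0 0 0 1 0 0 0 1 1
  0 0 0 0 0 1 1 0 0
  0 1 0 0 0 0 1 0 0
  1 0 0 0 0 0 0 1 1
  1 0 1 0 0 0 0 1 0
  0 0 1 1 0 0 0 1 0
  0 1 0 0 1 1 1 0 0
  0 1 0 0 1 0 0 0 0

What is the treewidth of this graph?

3

A width-3 tree decomposition is:
Bags: B1 = {1, 3, 6, 7}  B2 = {1, 6, 7, 8}  B3 = {1, 5, 7, 8}  B4 = {4, 5, 7, 8}  B5 = {2, 4, 5, 8}  B6 = {2, 4, 5, 9}
Tree: B1–B2, B2–B3, B3–B4, B4–B5, B5–B6
Each bag holds 4 vertices, so the decomposition has width 3, which upper-bounds the treewidth. For the lower bound: the 4 vertex sets {1,3,6}, {7}, {8}, {2,4,5,9} are disjoint, each induces a connected subgraph, and every pair is joined by at least one edge of G. Contracting each set to a single vertex therefore yields K_{4} as a minor, and since treewidth is minor-monotone, tw(G) ≥ tw(K_{4}) = 3. Hence tw(G) = 3 exactly.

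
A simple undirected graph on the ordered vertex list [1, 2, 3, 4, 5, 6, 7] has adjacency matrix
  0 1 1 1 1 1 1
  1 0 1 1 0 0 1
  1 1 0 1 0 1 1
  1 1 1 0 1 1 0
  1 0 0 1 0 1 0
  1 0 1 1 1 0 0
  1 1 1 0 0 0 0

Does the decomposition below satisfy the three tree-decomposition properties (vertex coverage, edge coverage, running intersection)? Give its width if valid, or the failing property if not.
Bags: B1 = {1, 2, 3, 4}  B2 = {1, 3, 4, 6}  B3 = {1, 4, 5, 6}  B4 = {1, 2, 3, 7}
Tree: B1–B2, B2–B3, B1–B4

Yes; width 3.

Every vertex of G appears in some bag (union = {1, 2, 3, 4, 5, 6, 7}); every edge is covered by a bag; and for each vertex v the set of bags containing v is connected in the bag tree. The decomposition is therefore valid. The largest bag has 4 vertices, so the width is 3.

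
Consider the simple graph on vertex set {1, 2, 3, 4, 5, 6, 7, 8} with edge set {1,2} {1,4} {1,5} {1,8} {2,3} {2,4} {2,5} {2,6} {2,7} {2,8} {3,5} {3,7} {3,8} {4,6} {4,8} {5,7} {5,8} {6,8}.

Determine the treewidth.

3

A width-3 tree decomposition is:
Bags: B1 = {2, 3, 5, 8}  B2 = {1, 2, 5, 8}  B3 = {2, 3, 5, 7}  B4 = {1, 2, 4, 8}  B5 = {2, 4, 6, 8}
Tree: B1–B2, B1–B3, B2–B4, B4–B5
Each bag holds 4 vertices, so the decomposition has width 3, which upper-bounds the treewidth. For the lower bound, the 4 vertices {1, 2, 4, 8} are pairwise adjacent, and any tree decomposition puts a clique entirely inside one bag — forcing width ≥ 3. Therefore the treewidth is 3.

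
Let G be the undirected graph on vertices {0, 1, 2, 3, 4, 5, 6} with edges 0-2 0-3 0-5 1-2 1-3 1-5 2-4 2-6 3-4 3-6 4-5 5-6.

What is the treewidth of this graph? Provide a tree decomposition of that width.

Treewidth 3.
One optimal decomposition is:
Bags: B1 = {1, 2, 3, 5}  B2 = {2, 3, 4, 5}  B3 = {0, 2, 3, 5}  B4 = {2, 3, 5, 6}
Tree: B1–B2, B2–B3, B3–B4

Each bag holds 4 vertices, so the decomposition has width 3, which upper-bounds the treewidth. For the lower bound: the 4 vertex sets {1,2}, {4,5}, {3}, {0} are disjoint, each induces a connected subgraph, and every pair is joined by at least one edge of G. Contracting each set to a single vertex therefore yields K_{4} as a minor, and since treewidth is minor-monotone, tw(G) ≥ tw(K_{4}) = 3. Hence tw(G) = 3 exactly.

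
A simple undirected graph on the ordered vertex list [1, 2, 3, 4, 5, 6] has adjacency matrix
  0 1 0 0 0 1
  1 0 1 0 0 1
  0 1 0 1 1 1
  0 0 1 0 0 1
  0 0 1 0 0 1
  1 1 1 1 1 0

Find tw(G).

A width-2 tree decomposition is:
Bags: B1 = {2, 3, 6}  B2 = {1, 2, 6}  B3 = {3, 5, 6}  B4 = {3, 4, 6}
Tree: B1–B2, B1–B3, B1–B4
The largest bag has 3 vertices, giving width 2; this decomposition certifies tw(G) ≤ 2. On the other hand G contains the 3-clique {1, 2, 6}. A clique must lie in a single bag of any decomposition, so no decomposition can have width below 2. Combining the bounds, tw(G) = 2.

2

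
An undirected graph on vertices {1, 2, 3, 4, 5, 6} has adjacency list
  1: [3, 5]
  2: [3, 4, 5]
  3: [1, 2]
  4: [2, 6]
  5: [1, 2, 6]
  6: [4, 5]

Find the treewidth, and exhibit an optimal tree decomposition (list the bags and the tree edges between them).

Treewidth 2.
Bags: B1 = {2, 4, 6}  B2 = {2, 5, 6}  B3 = {2, 3, 5}  B4 = {1, 3, 5}
Tree: B1–B2, B2–B3, B3–B4

Each bag holds 3 vertices, so the decomposition has width 2, which upper-bounds the treewidth. The edges 4–6–5–2–4 form a cycle, so G is not a tree and its treewidth is at least 2. Hence tw(G) = 2 exactly.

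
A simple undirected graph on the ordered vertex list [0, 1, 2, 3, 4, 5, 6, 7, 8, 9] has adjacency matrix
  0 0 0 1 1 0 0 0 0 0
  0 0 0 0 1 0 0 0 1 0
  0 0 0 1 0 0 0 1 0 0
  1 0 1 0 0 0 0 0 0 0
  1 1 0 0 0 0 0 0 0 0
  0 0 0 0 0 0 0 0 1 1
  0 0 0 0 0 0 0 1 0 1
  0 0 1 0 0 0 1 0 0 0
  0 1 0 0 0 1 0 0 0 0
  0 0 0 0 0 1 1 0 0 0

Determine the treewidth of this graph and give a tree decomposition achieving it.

Treewidth 2.
One such decomposition:
Bags: B1 = {5, 6, 9}  B2 = {5, 6, 8}  B3 = {1, 6, 8}  B4 = {1, 4, 6}  B5 = {0, 4, 6}  B6 = {0, 3, 6}  B7 = {2, 3, 6}  B8 = {2, 6, 7}
Tree: B1–B2, B2–B3, B3–B4, B4–B5, B5–B6, B6–B7, B7–B8

Each bag holds 3 vertices, so the decomposition has width 2, which upper-bounds the treewidth. Since 6–9–5–8–1–4–0–3–2–7–6 is a cycle in G, G is not acyclic. Forests are exactly the graphs of treewidth ≤ 1, so tw(G) ≥ 2. The upper and lower bounds meet at 2, so that is the treewidth.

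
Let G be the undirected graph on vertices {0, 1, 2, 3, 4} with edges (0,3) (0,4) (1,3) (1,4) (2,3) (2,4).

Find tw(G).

2

A width-2 tree decomposition is:
Bags: B1 = {2, 3, 4}  B2 = {1, 3, 4}  B3 = {0, 3, 4}
Tree: B1–B2, B2–B3
Every bag has size at most 3, so the width is 3 − 1 = 2 and tw(G) ≤ 2. For the lower bound, G contains the cycle 2–3–1–4–2, so G is not a forest; only forests have treewidth ≤ 1, hence tw(G) ≥ 2. Combining the bounds, tw(G) = 2.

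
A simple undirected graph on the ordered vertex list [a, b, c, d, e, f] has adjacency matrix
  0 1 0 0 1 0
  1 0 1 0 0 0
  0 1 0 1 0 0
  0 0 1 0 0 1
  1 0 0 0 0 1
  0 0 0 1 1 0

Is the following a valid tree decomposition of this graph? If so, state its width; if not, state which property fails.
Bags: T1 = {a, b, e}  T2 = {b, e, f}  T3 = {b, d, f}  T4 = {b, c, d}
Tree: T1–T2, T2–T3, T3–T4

Every vertex of G appears in some bag (union = {a, b, c, d, e, f}); every edge is covered by a bag; and for each vertex v the set of bags containing v is connected in the bag tree. The decomposition is therefore valid. The largest bag has 3 vertices, so the width is 2.

Yes; width 2.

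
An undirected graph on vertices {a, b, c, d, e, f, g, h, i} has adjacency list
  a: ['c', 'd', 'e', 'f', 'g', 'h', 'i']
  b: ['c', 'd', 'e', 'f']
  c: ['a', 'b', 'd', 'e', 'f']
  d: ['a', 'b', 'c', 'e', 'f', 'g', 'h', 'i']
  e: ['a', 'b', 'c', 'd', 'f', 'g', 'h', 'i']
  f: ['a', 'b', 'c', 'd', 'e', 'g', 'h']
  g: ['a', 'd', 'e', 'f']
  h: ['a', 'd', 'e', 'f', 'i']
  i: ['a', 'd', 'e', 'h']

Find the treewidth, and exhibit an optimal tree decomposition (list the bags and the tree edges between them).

The largest bag has 5 vertices, giving width 4; this decomposition certifies tw(G) ≤ 4. Conversely, {a, d, e, f, g} is a clique of size 5, and the vertices of any clique must share a bag in every tree decomposition; so some bag has ≥ 5 vertices and tw(G) ≥ 4. Hence tw(G) = 4 exactly.

Treewidth 4.
One such decomposition:
Bags: B1 = {a, c, d, e, f}  B2 = {a, d, e, f, h}  B3 = {a, d, e, f, g}  B4 = {b, c, d, e, f}  B5 = {a, d, e, h, i}
Tree: B1–B2, B1–B3, B1–B4, B2–B5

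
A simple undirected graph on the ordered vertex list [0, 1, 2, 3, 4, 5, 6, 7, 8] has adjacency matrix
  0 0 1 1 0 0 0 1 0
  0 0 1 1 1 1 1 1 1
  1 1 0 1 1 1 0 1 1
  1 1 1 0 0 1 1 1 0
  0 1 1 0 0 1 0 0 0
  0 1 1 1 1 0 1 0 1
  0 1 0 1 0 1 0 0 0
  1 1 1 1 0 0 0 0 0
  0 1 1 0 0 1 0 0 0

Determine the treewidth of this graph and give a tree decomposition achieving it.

Treewidth 3.
One optimal decomposition is:
Bags: B1 = {1, 2, 3, 5}  B2 = {1, 2, 5, 8}  B3 = {1, 3, 5, 6}  B4 = {1, 2, 3, 7}  B5 = {0, 2, 3, 7}  B6 = {1, 2, 4, 5}
Tree: B1–B2, B1–B3, B1–B4, B4–B5, B1–B6

Every bag has size at most 4, so the width is 4 − 1 = 3 and tw(G) ≤ 3. For the lower bound, the 4 vertices {0, 2, 3, 7} are pairwise adjacent, and any tree decomposition puts a clique entirely inside one bag — forcing width ≥ 3. Combining the bounds, tw(G) = 3.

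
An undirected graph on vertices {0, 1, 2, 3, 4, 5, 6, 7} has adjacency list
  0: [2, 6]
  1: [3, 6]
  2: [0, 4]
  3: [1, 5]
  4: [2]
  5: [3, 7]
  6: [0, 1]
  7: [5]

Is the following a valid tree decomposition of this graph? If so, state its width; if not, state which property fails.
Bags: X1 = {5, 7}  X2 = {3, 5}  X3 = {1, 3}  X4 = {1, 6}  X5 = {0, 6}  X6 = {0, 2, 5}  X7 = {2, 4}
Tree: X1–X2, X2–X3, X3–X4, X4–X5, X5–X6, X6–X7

No — bags containing vertex 5 are not connected in the tree.

A tree decomposition must satisfy three properties: every vertex lies in some bag; for every edge, both endpoints lie together in some bag; and for every vertex, the bags containing it form a connected subtree. Here bags containing vertex 5 are not connected in the tree, so the decomposition is invalid.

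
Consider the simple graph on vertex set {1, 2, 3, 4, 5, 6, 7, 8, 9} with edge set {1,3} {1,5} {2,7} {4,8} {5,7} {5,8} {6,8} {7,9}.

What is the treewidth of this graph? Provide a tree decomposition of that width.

The largest bag has 2 vertices, giving width 1; this decomposition certifies tw(G) ≤ 1. Any graph with an edge has treewidth ≥ 1, and G has the edge 5–8. Hence tw(G) = 1 exactly.

Treewidth 1.
One such decomposition:
Bags: B1 = {5, 8}  B2 = {1, 5}  B3 = {5, 7}  B4 = {7, 9}  B5 = {6, 8}  B6 = {2, 7}  B7 = {1, 3}  B8 = {4, 8}
Tree: B1–B2, B2–B3, B3–B4, B1–B5, B3–B6, B2–B7, B1–B8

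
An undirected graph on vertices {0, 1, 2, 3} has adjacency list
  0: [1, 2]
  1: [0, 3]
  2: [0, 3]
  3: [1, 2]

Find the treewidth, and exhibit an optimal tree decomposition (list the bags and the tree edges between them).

Treewidth 2.
One such decomposition:
Bags: B1 = {0, 1, 3}  B2 = {0, 2, 3}
Tree: B1–B2

The largest bag has 3 vertices, giving width 2; this decomposition certifies tw(G) ≤ 2. For the lower bound, G contains the cycle 3–1–0–2–3, so G is not a forest; only forests have treewidth ≤ 1, hence tw(G) ≥ 2. Combining the bounds, tw(G) = 2.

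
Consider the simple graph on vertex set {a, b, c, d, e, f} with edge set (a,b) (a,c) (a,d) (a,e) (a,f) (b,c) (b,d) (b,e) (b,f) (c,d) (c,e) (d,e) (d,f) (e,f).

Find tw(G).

A width-4 tree decomposition is:
Bags: B1 = {a, b, c, d, e}  B2 = {a, b, d, e, f}
Tree: B1–B2
The largest bag has 5 vertices, giving width 4; this decomposition certifies tw(G) ≤ 4. Conversely, {a, b, c, d, e} is a clique of size 5, and the vertices of any clique must share a bag in every tree decomposition; so some bag has ≥ 5 vertices and tw(G) ≥ 4. The upper and lower bounds meet at 4, so that is the treewidth.

4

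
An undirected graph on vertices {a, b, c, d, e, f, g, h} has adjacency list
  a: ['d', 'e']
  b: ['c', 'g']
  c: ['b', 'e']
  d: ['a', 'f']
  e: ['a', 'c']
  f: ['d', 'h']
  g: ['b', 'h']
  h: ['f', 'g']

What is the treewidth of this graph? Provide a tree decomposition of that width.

Treewidth 2.
Bags: B1 = {d, f, h}  B2 = {a, d, h}  B3 = {a, e, h}  B4 = {c, e, h}  B5 = {b, c, h}  B6 = {b, g, h}
Tree: B1–B2, B2–B3, B3–B4, B4–B5, B5–B6

Each bag holds 3 vertices, so the decomposition has width 2, which upper-bounds the treewidth. For the lower bound, G contains the cycle h–f–d–a–e–c–b–g–h, so G is not a forest; only forests have treewidth ≤ 1, hence tw(G) ≥ 2. Hence tw(G) = 2 exactly.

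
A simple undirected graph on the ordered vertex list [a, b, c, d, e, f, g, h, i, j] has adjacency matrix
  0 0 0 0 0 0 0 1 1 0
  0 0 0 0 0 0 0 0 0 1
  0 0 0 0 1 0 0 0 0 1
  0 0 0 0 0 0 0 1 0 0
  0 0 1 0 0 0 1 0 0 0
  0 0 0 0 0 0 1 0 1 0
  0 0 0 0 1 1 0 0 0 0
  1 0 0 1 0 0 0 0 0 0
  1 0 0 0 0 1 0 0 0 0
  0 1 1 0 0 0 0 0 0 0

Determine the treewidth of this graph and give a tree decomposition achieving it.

Treewidth 1.
Bags: B1 = {d, h}  B2 = {a, h}  B3 = {a, i}  B4 = {f, i}  B5 = {f, g}  B6 = {e, g}  B7 = {c, e}  B8 = {c, j}  B9 = {b, j}
Tree: B1–B2, B2–B3, B3–B4, B4–B5, B5–B6, B6–B7, B7–B8, B8–B9

Every bag has size at most 2, so the width is 2 − 1 = 1 and tw(G) ≤ 1. Since G has at least one edge (e.g. d–h), it is not an edgeless graph, so tw(G) ≥ 1. The upper and lower bounds meet at 1, so that is the treewidth.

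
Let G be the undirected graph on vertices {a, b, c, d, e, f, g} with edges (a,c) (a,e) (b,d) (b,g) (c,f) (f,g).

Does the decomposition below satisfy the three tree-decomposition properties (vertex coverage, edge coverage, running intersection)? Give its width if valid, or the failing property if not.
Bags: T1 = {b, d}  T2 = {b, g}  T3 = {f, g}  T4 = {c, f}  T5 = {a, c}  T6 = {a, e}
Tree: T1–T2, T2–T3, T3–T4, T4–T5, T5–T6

Checking the three conditions: (i) the bags cover all of {a, b, c, d, e, f, g}; (ii) for each edge, some bag contains both endpoints; (iii) the bags containing any fixed vertex form a subtree. All hold, so the decomposition is valid with width 2 − 1 = 1.

Yes; width 1.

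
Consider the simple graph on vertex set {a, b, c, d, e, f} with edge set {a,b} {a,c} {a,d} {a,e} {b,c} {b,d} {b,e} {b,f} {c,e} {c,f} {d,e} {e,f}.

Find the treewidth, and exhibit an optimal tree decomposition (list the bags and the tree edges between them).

The largest bag has 4 vertices, giving width 3; this decomposition certifies tw(G) ≤ 3. On the other hand G contains the 4-clique {a, b, d, e}. A clique must lie in a single bag of any decomposition, so no decomposition can have width below 3. Therefore the treewidth is 3.

Treewidth 3.
One optimal decomposition is:
Bags: B1 = {a, b, c, e}  B2 = {b, c, e, f}  B3 = {a, b, d, e}
Tree: B1–B2, B1–B3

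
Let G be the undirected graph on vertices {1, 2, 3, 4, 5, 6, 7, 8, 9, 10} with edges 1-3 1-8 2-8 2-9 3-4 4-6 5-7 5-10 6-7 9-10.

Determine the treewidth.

2

A width-2 tree decomposition is:
Bags: B1 = {2, 8, 9}  B2 = {1, 8, 9}  B3 = {1, 3, 9}  B4 = {3, 4, 9}  B5 = {4, 6, 9}  B6 = {6, 7, 9}  B7 = {5, 7, 9}  B8 = {5, 9, 10}
Tree: B1–B2, B2–B3, B3–B4, B4–B5, B5–B6, B6–B7, B7–B8
The largest bag has 3 vertices, giving width 2; this decomposition certifies tw(G) ≤ 2. The edges 9–2–8–1–3–4–6–7–5–10–9 form a cycle, so G is not a tree and its treewidth is at least 2. Therefore the treewidth is 2.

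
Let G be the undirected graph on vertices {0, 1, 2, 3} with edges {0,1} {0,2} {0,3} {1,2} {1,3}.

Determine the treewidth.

A width-2 tree decomposition is:
Bags: B1 = {0, 1, 2}  B2 = {0, 1, 3}
Tree: B1–B2
Every bag has size at most 3, so the width is 3 − 1 = 2 and tw(G) ≤ 2. For the lower bound, the 3 vertices {0, 1, 2} are pairwise adjacent, and any tree decomposition puts a clique entirely inside one bag — forcing width ≥ 2. The upper and lower bounds meet at 2, so that is the treewidth.

2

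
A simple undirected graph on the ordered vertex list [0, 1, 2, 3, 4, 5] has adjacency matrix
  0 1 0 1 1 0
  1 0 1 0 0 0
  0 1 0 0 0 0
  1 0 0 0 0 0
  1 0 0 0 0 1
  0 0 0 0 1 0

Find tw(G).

1

A width-1 tree decomposition is:
Bags: B1 = {0, 4}  B2 = {0, 1}  B3 = {1, 2}  B4 = {4, 5}  B5 = {0, 3}
Tree: B1–B2, B2–B3, B1–B4, B2–B5
Each bag holds 2 vertices, so the decomposition has width 1, which upper-bounds the treewidth. Since G has at least one edge (e.g. 4–0), it is not an edgeless graph, so tw(G) ≥ 1. The upper and lower bounds meet at 1, so that is the treewidth.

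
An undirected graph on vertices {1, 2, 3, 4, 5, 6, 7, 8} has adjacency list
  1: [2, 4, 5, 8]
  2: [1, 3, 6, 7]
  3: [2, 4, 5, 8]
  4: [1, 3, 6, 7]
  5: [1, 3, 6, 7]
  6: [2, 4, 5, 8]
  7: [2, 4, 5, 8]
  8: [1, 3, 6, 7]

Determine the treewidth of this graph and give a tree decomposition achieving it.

Each bag holds 5 vertices, so the decomposition has width 4, which upper-bounds the treewidth. For the lower bound: the 5 vertex sets {5,6}, {3,8}, {1,4}, {7}, {2} are disjoint, each induces a connected subgraph, and every pair is joined by at least one edge of G. Contracting each set to a single vertex therefore yields K_{5} as a minor, and since treewidth is minor-monotone, tw(G) ≥ tw(K_{5}) = 4. Therefore the treewidth is 4.

Treewidth 4.
Bags: B1 = {1, 3, 5, 6, 7}  B2 = {1, 3, 6, 7, 8}  B3 = {1, 3, 4, 6, 7}  B4 = {1, 2, 3, 6, 7}
Tree: B1–B2, B2–B3, B3–B4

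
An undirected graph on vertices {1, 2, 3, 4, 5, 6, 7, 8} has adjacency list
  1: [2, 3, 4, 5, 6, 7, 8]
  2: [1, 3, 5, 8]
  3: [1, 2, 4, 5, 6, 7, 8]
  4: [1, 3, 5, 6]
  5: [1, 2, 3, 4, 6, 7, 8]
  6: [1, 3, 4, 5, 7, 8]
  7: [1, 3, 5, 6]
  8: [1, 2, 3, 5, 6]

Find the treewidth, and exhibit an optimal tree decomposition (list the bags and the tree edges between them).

Each bag holds 5 vertices, so the decomposition has width 4, which upper-bounds the treewidth. For the lower bound, the 5 vertices {1, 2, 3, 5, 8} are pairwise adjacent, and any tree decomposition puts a clique entirely inside one bag — forcing width ≥ 4. Therefore the treewidth is 4.

Treewidth 4.
One optimal decomposition is:
Bags: B1 = {1, 3, 5, 6, 8}  B2 = {1, 3, 4, 5, 6}  B3 = {1, 2, 3, 5, 8}  B4 = {1, 3, 5, 6, 7}
Tree: B1–B2, B1–B3, B1–B4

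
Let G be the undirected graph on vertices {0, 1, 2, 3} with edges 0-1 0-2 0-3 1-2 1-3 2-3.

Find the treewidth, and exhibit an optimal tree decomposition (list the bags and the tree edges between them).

A single bag containing all 4 vertices is trivially a valid decomposition of width 3. On the other hand G contains the 4-clique {0, 1, 2, 3}. A clique must lie in a single bag of any decomposition, so no decomposition can have width below 3. The upper and lower bounds meet at 3, so that is the treewidth.

Treewidth 3.
One optimal decomposition is:
Bags: B1 = {0, 1, 2, 3}
Tree: (single bag)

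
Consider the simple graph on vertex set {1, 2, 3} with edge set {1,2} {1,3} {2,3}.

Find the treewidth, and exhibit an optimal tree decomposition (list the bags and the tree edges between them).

A single bag containing all 3 vertices is trivially a valid decomposition of width 2. On the other hand G contains the 3-clique {1, 2, 3}. A clique must lie in a single bag of any decomposition, so no decomposition can have width below 2. Therefore the treewidth is 2.

Treewidth 2.
One such decomposition:
Bags: B1 = {1, 2, 3}
Tree: (single bag)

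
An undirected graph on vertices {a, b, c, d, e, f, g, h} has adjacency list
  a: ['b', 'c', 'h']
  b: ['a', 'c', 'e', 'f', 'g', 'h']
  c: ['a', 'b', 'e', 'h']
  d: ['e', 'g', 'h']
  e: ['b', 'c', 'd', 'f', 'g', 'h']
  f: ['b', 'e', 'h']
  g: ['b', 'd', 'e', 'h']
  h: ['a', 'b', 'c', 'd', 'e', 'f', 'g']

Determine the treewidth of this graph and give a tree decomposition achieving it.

Treewidth 3.
Bags: B1 = {b, e, f, h}  B2 = {b, c, e, h}  B3 = {b, e, g, h}  B4 = {d, e, g, h}  B5 = {a, b, c, h}
Tree: B1–B2, B1–B3, B3–B4, B2–B5

Every bag has size at most 4, so the width is 4 − 1 = 3 and tw(G) ≤ 3. On the other hand G contains the 4-clique {d, e, g, h}. A clique must lie in a single bag of any decomposition, so no decomposition can have width below 3. Combining the bounds, tw(G) = 3.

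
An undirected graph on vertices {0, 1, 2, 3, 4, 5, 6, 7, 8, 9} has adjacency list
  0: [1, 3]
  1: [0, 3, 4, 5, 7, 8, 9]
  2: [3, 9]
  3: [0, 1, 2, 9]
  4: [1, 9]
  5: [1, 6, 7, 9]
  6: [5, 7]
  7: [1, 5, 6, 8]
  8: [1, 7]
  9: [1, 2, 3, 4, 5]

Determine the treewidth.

A width-2 tree decomposition is:
Bags: B1 = {1, 3, 9}  B2 = {0, 1, 3}  B3 = {1, 5, 9}  B4 = {1, 5, 7}  B5 = {2, 3, 9}  B6 = {1, 7, 8}  B7 = {1, 4, 9}  B8 = {5, 6, 7}
Tree: B1–B2, B1–B3, B3–B4, B1–B5, B4–B6, B1–B7, B4–B8
Each bag holds 3 vertices, so the decomposition has width 2, which upper-bounds the treewidth. Conversely, {0, 1, 3} is a clique of size 3, and the vertices of any clique must share a bag in every tree decomposition; so some bag has ≥ 3 vertices and tw(G) ≥ 2. Combining the bounds, tw(G) = 2.

2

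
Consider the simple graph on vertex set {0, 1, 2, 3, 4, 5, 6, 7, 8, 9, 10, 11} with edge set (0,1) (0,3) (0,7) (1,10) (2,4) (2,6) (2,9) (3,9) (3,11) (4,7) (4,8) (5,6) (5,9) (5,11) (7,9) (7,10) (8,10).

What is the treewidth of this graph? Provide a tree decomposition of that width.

Treewidth 3.
Bags: B1 = {1, 4, 8, 10}  B2 = {1, 4, 7, 10}  B3 = {0, 1, 4, 7}  B4 = {0, 2, 4, 7}  B5 = {0, 2, 7, 9}  B6 = {0, 2, 3, 9}  B7 = {2, 3, 6, 9}  B8 = {3, 5, 6, 9}  B9 = {3, 5, 6, 11}
Tree: B1–B2, B2–B3, B3–B4, B4–B5, B5–B6, B6–B7, B7–B8, B8–B9

The largest bag has 4 vertices, giving width 3; this decomposition certifies tw(G) ≤ 3. For the lower bound: the 4 vertex sets {1,8,10}, {4}, {7}, {0,2,3,9} are disjoint, each induces a connected subgraph, and every pair is joined by at least one edge of G. Contracting each set to a single vertex therefore yields K_{4} as a minor, and since treewidth is minor-monotone, tw(G) ≥ tw(K_{4}) = 3. Therefore the treewidth is 3.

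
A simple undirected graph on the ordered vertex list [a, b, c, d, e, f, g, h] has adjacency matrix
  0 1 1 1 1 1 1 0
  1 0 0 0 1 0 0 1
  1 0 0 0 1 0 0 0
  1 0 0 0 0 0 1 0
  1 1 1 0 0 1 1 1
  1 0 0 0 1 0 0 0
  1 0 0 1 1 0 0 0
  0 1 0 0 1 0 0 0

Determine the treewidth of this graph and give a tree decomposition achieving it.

Treewidth 2.
One such decomposition:
Bags: B1 = {a, d, g}  B2 = {a, e, g}  B3 = {a, c, e}  B4 = {a, b, e}  B5 = {b, e, h}  B6 = {a, e, f}
Tree: B1–B2, B2–B3, B3–B4, B4–B5, B2–B6

The largest bag has 3 vertices, giving width 2; this decomposition certifies tw(G) ≤ 2. For the lower bound, the 3 vertices {b, e, h} are pairwise adjacent, and any tree decomposition puts a clique entirely inside one bag — forcing width ≥ 2. The upper and lower bounds meet at 2, so that is the treewidth.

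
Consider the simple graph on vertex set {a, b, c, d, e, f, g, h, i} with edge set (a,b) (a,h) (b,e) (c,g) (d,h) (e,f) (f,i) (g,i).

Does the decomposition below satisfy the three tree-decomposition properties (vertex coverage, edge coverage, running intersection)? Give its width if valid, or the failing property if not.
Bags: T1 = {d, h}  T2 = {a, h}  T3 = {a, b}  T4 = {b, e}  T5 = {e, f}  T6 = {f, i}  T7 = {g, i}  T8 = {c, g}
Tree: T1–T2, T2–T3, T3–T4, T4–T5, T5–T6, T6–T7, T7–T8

Yes; width 1.

Checking the three conditions: (i) the bags cover all of {a, b, c, d, e, f, g, h, i}; (ii) for each edge, some bag contains both endpoints; (iii) the bags containing any fixed vertex form a subtree. All hold, so the decomposition is valid with width 2 − 1 = 1.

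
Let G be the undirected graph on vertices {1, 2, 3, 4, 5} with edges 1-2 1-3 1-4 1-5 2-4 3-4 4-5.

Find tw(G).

2

A width-2 tree decomposition is:
Bags: B1 = {1, 3, 4}  B2 = {1, 2, 4}  B3 = {1, 4, 5}
Tree: B1–B2, B2–B3
Each bag holds 3 vertices, so the decomposition has width 2, which upper-bounds the treewidth. Conversely, {1, 2, 4} is a clique of size 3, and the vertices of any clique must share a bag in every tree decomposition; so some bag has ≥ 3 vertices and tw(G) ≥ 2. Therefore the treewidth is 2.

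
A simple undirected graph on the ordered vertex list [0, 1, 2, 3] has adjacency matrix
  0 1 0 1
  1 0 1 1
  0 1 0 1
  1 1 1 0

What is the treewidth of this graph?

A width-2 tree decomposition is:
Bags: B1 = {0, 1, 3}  B2 = {1, 2, 3}
Tree: B1–B2
The largest bag has 3 vertices, giving width 2; this decomposition certifies tw(G) ≤ 2. Conversely, {0, 1, 3} is a clique of size 3, and the vertices of any clique must share a bag in every tree decomposition; so some bag has ≥ 3 vertices and tw(G) ≥ 2. Combining the bounds, tw(G) = 2.

2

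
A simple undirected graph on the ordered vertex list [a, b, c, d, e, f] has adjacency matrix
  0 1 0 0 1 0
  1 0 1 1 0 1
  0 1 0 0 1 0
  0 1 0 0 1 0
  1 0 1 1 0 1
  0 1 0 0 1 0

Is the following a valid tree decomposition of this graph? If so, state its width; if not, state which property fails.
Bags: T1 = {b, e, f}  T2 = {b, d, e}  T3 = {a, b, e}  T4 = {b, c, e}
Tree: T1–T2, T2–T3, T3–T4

Checking the three conditions: (i) the bags cover all of {a, b, c, d, e, f}; (ii) for each edge, some bag contains both endpoints; (iii) the bags containing any fixed vertex form a subtree. All hold, so the decomposition is valid with width 3 − 1 = 2.

Yes; width 2.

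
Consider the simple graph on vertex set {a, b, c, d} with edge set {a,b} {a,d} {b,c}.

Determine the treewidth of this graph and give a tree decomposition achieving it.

Treewidth 1.
One optimal decomposition is:
Bags: B1 = {a, b}  B2 = {b, c}  B3 = {a, d}
Tree: B1–B2, B1–B3

Each bag holds 2 vertices, so the decomposition has width 1, which upper-bounds the treewidth. G has an edge, so its treewidth is at least 1. The upper and lower bounds meet at 1, so that is the treewidth.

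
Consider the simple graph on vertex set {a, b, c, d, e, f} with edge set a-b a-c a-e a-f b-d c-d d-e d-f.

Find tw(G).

A width-2 tree decomposition is:
Bags: B1 = {a, c, d}  B2 = {a, d, f}  B3 = {a, d, e}  B4 = {a, b, d}
Tree: B1–B2, B2–B3, B3–B4
Every bag has size at most 3, so the width is 3 − 1 = 2 and tw(G) ≤ 2. Since d–c–a–f–d is a cycle in G, G is not acyclic. Forests are exactly the graphs of treewidth ≤ 1, so tw(G) ≥ 2. Therefore the treewidth is 2.

2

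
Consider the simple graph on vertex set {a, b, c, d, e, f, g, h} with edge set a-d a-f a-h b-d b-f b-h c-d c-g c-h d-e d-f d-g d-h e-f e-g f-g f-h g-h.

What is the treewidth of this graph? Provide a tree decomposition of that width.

Treewidth 3.
One optimal decomposition is:
Bags: B1 = {d, f, g, h}  B2 = {d, e, f, g}  B3 = {b, d, f, h}  B4 = {a, d, f, h}  B5 = {c, d, g, h}
Tree: B1–B2, B1–B3, B3–B4, B1–B5

The largest bag has 4 vertices, giving width 3; this decomposition certifies tw(G) ≤ 3. Conversely, {c, d, g, h} is a clique of size 4, and the vertices of any clique must share a bag in every tree decomposition; so some bag has ≥ 4 vertices and tw(G) ≥ 3. Combining the bounds, tw(G) = 3.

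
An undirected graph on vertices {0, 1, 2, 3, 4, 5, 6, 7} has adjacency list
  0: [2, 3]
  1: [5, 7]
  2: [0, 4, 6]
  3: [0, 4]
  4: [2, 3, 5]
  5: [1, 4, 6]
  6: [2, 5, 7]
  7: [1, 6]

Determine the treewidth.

2

A width-2 tree decomposition is:
Bags: B1 = {0, 2, 3}  B2 = {2, 3, 4}  B3 = {2, 4, 6}  B4 = {4, 5, 6}  B5 = {5, 6, 7}  B6 = {1, 5, 7}
Tree: B1–B2, B2–B3, B3–B4, B4–B5, B5–B6
The largest bag has 3 vertices, giving width 2; this decomposition certifies tw(G) ≤ 2. Since 0–3–4–2–0 is a cycle in G, G is not acyclic. Forests are exactly the graphs of treewidth ≤ 1, so tw(G) ≥ 2. The upper and lower bounds meet at 2, so that is the treewidth.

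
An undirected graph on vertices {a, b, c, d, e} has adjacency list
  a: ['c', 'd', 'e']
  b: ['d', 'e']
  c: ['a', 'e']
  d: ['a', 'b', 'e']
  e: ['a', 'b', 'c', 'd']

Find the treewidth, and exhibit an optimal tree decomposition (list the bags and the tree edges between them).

Every bag has size at most 3, so the width is 3 − 1 = 2 and tw(G) ≤ 2. For the lower bound, the 3 vertices {a, d, e} are pairwise adjacent, and any tree decomposition puts a clique entirely inside one bag — forcing width ≥ 2. Combining the bounds, tw(G) = 2.

Treewidth 2.
One such decomposition:
Bags: B1 = {a, d, e}  B2 = {b, d, e}  B3 = {a, c, e}
Tree: B1–B2, B1–B3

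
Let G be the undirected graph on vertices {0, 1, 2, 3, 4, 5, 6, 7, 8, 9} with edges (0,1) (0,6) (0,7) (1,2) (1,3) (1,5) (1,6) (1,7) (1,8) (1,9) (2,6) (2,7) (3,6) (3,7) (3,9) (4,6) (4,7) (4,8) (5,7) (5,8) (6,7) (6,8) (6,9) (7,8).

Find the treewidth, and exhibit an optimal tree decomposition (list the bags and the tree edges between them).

Treewidth 3.
Bags: B1 = {1, 6, 7, 8}  B2 = {1, 3, 6, 7}  B3 = {4, 6, 7, 8}  B4 = {1, 5, 7, 8}  B5 = {1, 3, 6, 9}  B6 = {0, 1, 6, 7}  B7 = {1, 2, 6, 7}
Tree: B1–B2, B1–B3, B1–B4, B2–B5, B2–B6, B6–B7

Each bag holds 4 vertices, so the decomposition has width 3, which upper-bounds the treewidth. On the other hand G contains the 4-clique {1, 5, 7, 8}. A clique must lie in a single bag of any decomposition, so no decomposition can have width below 3. Hence tw(G) = 3 exactly.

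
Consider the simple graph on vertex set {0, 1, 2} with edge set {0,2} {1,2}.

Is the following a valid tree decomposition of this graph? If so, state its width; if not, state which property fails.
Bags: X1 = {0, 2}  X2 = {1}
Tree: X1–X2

No — edge (2,1) lies in no bag.

A tree decomposition must satisfy three properties: every vertex lies in some bag; for every edge, both endpoints lie together in some bag; and for every vertex, the bags containing it form a connected subtree. Here edge (2,1) lies in no bag, so the decomposition is invalid.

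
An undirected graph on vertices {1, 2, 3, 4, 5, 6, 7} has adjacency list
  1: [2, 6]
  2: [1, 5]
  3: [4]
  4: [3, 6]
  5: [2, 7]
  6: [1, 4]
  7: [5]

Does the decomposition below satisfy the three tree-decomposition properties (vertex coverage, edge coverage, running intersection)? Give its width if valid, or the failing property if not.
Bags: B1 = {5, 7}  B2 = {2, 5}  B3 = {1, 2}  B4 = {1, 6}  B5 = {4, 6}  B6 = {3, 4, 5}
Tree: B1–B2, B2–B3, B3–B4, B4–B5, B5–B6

No — bags containing vertex 5 are not connected in the tree.

A tree decomposition must satisfy three properties: every vertex lies in some bag; for every edge, both endpoints lie together in some bag; and for every vertex, the bags containing it form a connected subtree. Here bags containing vertex 5 are not connected in the tree, so the decomposition is invalid.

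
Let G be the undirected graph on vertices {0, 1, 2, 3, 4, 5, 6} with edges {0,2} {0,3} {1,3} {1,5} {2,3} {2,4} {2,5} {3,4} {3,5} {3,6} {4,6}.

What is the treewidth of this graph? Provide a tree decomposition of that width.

Treewidth 2.
One such decomposition:
Bags: B1 = {1, 3, 5}  B2 = {2, 3, 5}  B3 = {2, 3, 4}  B4 = {0, 2, 3}  B5 = {3, 4, 6}
Tree: B1–B2, B2–B3, B2–B4, B3–B5

Each bag holds 3 vertices, so the decomposition has width 2, which upper-bounds the treewidth. On the other hand G contains the 3-clique {1, 3, 5}. A clique must lie in a single bag of any decomposition, so no decomposition can have width below 2. Combining the bounds, tw(G) = 2.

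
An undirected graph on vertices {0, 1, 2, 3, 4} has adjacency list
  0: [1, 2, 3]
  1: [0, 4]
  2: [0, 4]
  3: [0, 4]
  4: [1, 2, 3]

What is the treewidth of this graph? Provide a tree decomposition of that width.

Every bag has size at most 3, so the width is 3 − 1 = 2 and tw(G) ≤ 2. Since 0–2–4–1–0 is a cycle in G, G is not acyclic. Forests are exactly the graphs of treewidth ≤ 1, so tw(G) ≥ 2. Combining the bounds, tw(G) = 2.

Treewidth 2.
One optimal decomposition is:
Bags: B1 = {0, 2, 4}  B2 = {0, 1, 4}  B3 = {0, 3, 4}
Tree: B1–B2, B2–B3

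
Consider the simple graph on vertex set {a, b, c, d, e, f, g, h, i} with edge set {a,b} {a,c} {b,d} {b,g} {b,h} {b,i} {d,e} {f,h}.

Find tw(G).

1

A width-1 tree decomposition is:
Bags: B1 = {b, d}  B2 = {b, h}  B3 = {a, b}  B4 = {d, e}  B5 = {b, i}  B6 = {f, h}  B7 = {a, c}  B8 = {b, g}
Tree: B1–B2, B1–B3, B1–B4, B3–B5, B2–B6, B3–B7, B2–B8
The largest bag has 2 vertices, giving width 1; this decomposition certifies tw(G) ≤ 1. Since G has at least one edge (e.g. b–d), it is not an edgeless graph, so tw(G) ≥ 1. Combining the bounds, tw(G) = 1.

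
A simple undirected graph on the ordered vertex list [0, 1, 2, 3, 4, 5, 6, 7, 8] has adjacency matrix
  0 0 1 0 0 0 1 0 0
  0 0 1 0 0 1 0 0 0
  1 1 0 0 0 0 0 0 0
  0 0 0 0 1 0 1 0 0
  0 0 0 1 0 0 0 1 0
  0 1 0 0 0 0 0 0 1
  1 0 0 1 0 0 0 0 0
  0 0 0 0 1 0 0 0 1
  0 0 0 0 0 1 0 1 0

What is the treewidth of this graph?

A width-2 tree decomposition is:
Bags: B1 = {1, 5, 8}  B2 = {1, 2, 8}  B3 = {0, 2, 8}  B4 = {0, 6, 8}  B5 = {3, 6, 8}  B6 = {3, 4, 8}  B7 = {4, 7, 8}
Tree: B1–B2, B2–B3, B3–B4, B4–B5, B5–B6, B6–B7
Each bag holds 3 vertices, so the decomposition has width 2, which upper-bounds the treewidth. Since 8–5–1–2–0–6–3–4–7–8 is a cycle in G, G is not acyclic. Forests are exactly the graphs of treewidth ≤ 1, so tw(G) ≥ 2. Combining the bounds, tw(G) = 2.

2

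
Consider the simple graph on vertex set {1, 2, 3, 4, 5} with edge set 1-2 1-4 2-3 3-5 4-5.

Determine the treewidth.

A width-2 tree decomposition is:
Bags: B1 = {1, 2, 4}  B2 = {2, 4, 5}  B3 = {2, 3, 5}
Tree: B1–B2, B2–B3
The largest bag has 3 vertices, giving width 2; this decomposition certifies tw(G) ≤ 2. The edges 2–1–4–5–3–2 form a cycle, so G is not a tree and its treewidth is at least 2. The upper and lower bounds meet at 2, so that is the treewidth.

2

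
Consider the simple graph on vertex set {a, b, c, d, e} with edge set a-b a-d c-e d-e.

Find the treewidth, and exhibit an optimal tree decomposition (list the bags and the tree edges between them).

Each bag holds 2 vertices, so the decomposition has width 1, which upper-bounds the treewidth. Since G has at least one edge (e.g. b–a), it is not an edgeless graph, so tw(G) ≥ 1. The upper and lower bounds meet at 1, so that is the treewidth.

Treewidth 1.
One optimal decomposition is:
Bags: B1 = {a, b}  B2 = {a, d}  B3 = {d, e}  B4 = {c, e}
Tree: B1–B2, B2–B3, B3–B4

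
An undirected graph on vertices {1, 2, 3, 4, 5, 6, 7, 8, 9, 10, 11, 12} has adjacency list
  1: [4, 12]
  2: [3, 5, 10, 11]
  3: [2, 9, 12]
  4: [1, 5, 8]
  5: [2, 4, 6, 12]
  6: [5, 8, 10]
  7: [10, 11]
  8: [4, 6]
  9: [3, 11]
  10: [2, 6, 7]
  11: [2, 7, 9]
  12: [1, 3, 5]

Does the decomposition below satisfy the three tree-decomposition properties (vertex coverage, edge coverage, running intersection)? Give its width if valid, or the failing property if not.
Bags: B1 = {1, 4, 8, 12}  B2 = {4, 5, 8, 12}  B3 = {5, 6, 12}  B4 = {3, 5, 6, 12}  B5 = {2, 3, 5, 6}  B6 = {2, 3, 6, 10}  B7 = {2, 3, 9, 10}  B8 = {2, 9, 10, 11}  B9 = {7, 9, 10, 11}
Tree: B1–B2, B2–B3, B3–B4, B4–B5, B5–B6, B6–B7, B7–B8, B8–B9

No — edge (8,6) lies in no bag.

A tree decomposition must satisfy three properties: every vertex lies in some bag; for every edge, both endpoints lie together in some bag; and for every vertex, the bags containing it form a connected subtree. Here edge (8,6) lies in no bag, so the decomposition is invalid.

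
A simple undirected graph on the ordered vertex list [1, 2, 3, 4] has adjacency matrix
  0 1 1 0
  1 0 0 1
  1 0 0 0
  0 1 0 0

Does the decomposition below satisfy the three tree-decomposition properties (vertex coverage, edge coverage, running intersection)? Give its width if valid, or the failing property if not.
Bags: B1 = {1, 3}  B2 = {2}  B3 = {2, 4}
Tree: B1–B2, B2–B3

No — edge (1,2) lies in no bag.

A tree decomposition must satisfy three properties: every vertex lies in some bag; for every edge, both endpoints lie together in some bag; and for every vertex, the bags containing it form a connected subtree. Here edge (1,2) lies in no bag, so the decomposition is invalid.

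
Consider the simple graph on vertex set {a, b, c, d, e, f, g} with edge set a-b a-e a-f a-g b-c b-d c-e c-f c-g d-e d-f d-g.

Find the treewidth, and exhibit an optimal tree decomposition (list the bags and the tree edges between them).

Treewidth 3.
One such decomposition:
Bags: B1 = {a, b, c, d}  B2 = {a, c, d, f}  B3 = {a, c, d, g}  B4 = {a, c, d, e}
Tree: B1–B2, B2–B3, B3–B4

Each bag holds 4 vertices, so the decomposition has width 3, which upper-bounds the treewidth. For the lower bound: the 4 vertex sets {b,c}, {a,f}, {d}, {g} are disjoint, each induces a connected subgraph, and every pair is joined by at least one edge of G. Contracting each set to a single vertex therefore yields K_{4} as a minor, and since treewidth is minor-monotone, tw(G) ≥ tw(K_{4}) = 3. The upper and lower bounds meet at 3, so that is the treewidth.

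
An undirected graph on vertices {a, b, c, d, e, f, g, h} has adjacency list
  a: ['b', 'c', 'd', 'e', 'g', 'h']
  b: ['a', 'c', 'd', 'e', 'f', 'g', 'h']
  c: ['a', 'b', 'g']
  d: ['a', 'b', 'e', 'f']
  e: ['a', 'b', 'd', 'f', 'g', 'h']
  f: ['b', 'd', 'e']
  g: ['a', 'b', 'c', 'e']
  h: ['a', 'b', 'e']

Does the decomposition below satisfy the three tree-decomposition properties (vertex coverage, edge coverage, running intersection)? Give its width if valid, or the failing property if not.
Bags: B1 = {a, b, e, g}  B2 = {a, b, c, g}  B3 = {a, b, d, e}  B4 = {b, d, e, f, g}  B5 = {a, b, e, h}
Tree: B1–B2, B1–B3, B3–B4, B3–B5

A tree decomposition must satisfy three properties: every vertex lies in some bag; for every edge, both endpoints lie together in some bag; and for every vertex, the bags containing it form a connected subtree. Here bags containing vertex g are not connected in the tree, so the decomposition is invalid.

No — bags containing vertex g are not connected in the tree.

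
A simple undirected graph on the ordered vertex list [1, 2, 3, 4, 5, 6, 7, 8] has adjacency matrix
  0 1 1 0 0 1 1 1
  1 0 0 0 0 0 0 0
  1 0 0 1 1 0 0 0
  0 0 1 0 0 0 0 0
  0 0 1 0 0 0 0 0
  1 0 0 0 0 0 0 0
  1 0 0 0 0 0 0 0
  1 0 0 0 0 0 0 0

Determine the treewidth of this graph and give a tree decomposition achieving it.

Treewidth 1.
One optimal decomposition is:
Bags: B1 = {1, 6}  B2 = {1, 7}  B3 = {1, 3}  B4 = {3, 5}  B5 = {3, 4}  B6 = {1, 2}  B7 = {1, 8}
Tree: B1–B2, B2–B3, B3–B4, B3–B5, B2–B6, B6–B7

Each bag holds 2 vertices, so the decomposition has width 1, which upper-bounds the treewidth. G has an edge, so its treewidth is at least 1. Therefore the treewidth is 1.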